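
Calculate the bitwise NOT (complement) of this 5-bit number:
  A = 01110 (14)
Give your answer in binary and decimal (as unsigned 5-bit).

Flip each bit (0->1, 1->0):
  01110
  10001

Answer: 10001 (17)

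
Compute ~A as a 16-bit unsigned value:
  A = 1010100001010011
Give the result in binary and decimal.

Flip each bit (0->1, 1->0):
  1010100001010011
  0101011110101100

Answer: 0101011110101100 (22444)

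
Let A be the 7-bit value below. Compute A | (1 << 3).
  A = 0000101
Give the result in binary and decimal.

Mask = 1 << 3 = 0001000
Bit 3 of A is 0, so OR-ing with the mask flips it to 1.
  0000101
| 0001000
---------
  0001101

Answer: 0001101 (13)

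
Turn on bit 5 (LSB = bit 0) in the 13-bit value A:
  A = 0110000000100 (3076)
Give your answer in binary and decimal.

Mask = 1 << 5 = 0000000100000
Bit 5 of A is 0, so OR-ing with the mask flips it to 1.
  0110000000100
| 0000000100000
---------------
  0110000100100

Answer: 0110000100100 (3108)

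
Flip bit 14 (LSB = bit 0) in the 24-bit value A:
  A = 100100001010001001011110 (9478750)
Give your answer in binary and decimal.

Mask = 1 << 14 = 000000000100000000000000
Bit 14 of A is 0; XOR with the mask flips it to 1.
  100100001010001001011110
^ 000000000100000000000000
--------------------------
  100100001110001001011110

Answer: 100100001110001001011110 (9495134)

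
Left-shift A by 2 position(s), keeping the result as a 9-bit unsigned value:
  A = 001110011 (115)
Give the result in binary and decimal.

Shift left by 2: drop the top 2 bit(s), append 2 zero(s) on the right.
  001110011  ->  discard [00], keep [1110011], append 00
= 111001100

Answer: 111001100 (460)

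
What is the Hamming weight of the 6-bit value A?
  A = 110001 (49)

110001
1-bits at positions (from bit 0 = LSB): 0, 4, 5
Count = 3

Answer: 3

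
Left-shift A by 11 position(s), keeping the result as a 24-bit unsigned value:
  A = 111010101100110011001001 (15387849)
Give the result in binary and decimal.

Shift left by 11: drop the top 11 bit(s), append 11 zero(s) on the right.
  111010101100110011001001  ->  discard [11101010110], keep [0110011001001], append 00000000000
= 011001100100100000000000

Answer: 011001100100100000000000 (6703104)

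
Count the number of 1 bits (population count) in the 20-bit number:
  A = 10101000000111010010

10101000000111010010
1-bits at positions (from bit 0 = LSB): 1, 4, 6, 7, 8, 15, 17, 19
Count = 8

Answer: 8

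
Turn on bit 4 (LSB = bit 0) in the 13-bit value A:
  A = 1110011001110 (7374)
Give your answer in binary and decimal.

Mask = 1 << 4 = 0000000010000
Bit 4 of A is 0, so OR-ing with the mask flips it to 1.
  1110011001110
| 0000000010000
---------------
  1110011011110

Answer: 1110011011110 (7390)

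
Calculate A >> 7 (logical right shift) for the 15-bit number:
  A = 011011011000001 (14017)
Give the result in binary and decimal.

Logical shift right by 7: drop the bottom 7 bit(s), prepend 7 zero(s) on the left.
  011011011000001  ->  keep [01101101], discard [1000001], prepend 0000000
= 000000001101101

Answer: 000000001101101 (109)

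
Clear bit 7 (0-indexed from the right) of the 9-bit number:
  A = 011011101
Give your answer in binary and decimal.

Mask = ~(1 << 7) = 101111111
Bit 7 of A is 1, so AND-ing with the mask clears it to 0.
  011011101
& 101111111
-----------
  001011101

Answer: 001011101 (93)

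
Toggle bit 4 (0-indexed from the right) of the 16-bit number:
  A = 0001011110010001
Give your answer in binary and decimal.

Mask = 1 << 4 = 0000000000010000
Bit 4 of A is 1; XOR with the mask flips it to 0.
  0001011110010001
^ 0000000000010000
------------------
  0001011110000001

Answer: 0001011110000001 (6017)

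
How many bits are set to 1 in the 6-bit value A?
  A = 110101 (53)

110101
1-bits at positions (from bit 0 = LSB): 0, 2, 4, 5
Count = 4

Answer: 4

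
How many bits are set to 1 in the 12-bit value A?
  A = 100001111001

100001111001
1-bits at positions (from bit 0 = LSB): 0, 3, 4, 5, 6, 11
Count = 6

Answer: 6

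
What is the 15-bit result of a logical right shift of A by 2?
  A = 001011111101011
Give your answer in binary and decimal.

Logical shift right by 2: drop the bottom 2 bit(s), prepend 2 zero(s) on the left.
  001011111101011  ->  keep [0010111111010], discard [11], prepend 00
= 000010111111010

Answer: 000010111111010 (1530)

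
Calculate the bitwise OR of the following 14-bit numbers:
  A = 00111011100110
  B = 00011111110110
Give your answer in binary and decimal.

Apply | to each column (1 where either bit is 1):
  00111011100110
| 00011111110110
----------------
  00111111110110

Answer: 00111111110110 (4086)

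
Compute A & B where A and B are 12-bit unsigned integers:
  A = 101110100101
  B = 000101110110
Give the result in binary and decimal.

Apply & to each column (1 only where both bits are 1):
  101110100101
& 000101110110
--------------
  000100100100

Answer: 000100100100 (292)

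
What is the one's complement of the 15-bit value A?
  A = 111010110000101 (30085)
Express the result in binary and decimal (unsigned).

Flip each bit (0->1, 1->0):
  111010110000101
  000101001111010

Answer: 000101001111010 (2682)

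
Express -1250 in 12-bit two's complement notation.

1. Binary of +1250:  010011100010
2. Invert bits:     101100011101
3. Add 1:           101100011110

Answer: 101100011110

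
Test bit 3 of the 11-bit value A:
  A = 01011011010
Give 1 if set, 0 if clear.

Bit 3 is the 4th from the right.
  01011011010
         ^
That bit is 1.

Answer: 1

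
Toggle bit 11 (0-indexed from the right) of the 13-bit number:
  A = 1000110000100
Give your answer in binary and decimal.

Mask = 1 << 11 = 0100000000000
Bit 11 of A is 0; XOR with the mask flips it to 1.
  1000110000100
^ 0100000000000
---------------
  1100110000100

Answer: 1100110000100 (6532)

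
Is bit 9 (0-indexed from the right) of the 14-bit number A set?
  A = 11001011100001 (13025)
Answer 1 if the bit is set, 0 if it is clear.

Bit 9 is the 10th from the right.
  11001011100001
      ^
That bit is 1.

Answer: 1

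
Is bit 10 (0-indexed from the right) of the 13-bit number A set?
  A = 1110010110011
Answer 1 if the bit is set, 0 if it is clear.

Bit 10 is the 11th from the right.
  1110010110011
    ^
That bit is 1.

Answer: 1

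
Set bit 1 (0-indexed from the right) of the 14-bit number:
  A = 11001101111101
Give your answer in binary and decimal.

Mask = 1 << 1 = 00000000000010
Bit 1 of A is 0, so OR-ing with the mask flips it to 1.
  11001101111101
| 00000000000010
----------------
  11001101111111

Answer: 11001101111111 (13183)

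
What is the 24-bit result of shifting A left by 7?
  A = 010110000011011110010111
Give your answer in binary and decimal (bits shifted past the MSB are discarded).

Shift left by 7: drop the top 7 bit(s), append 7 zero(s) on the right.
  010110000011011110010111  ->  discard [0101100], keep [00011011110010111], append 0000000
= 000110111100101110000000

Answer: 000110111100101110000000 (1821568)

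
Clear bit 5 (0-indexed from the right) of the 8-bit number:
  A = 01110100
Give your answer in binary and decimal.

Mask = ~(1 << 5) = 11011111
Bit 5 of A is 1, so AND-ing with the mask clears it to 0.
  01110100
& 11011111
----------
  01010100

Answer: 01010100 (84)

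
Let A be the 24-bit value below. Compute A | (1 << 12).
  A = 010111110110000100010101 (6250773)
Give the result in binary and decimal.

Mask = 1 << 12 = 000000000001000000000000
Bit 12 of A is 0, so OR-ing with the mask flips it to 1.
  010111110110000100010101
| 000000000001000000000000
--------------------------
  010111110111000100010101

Answer: 010111110111000100010101 (6254869)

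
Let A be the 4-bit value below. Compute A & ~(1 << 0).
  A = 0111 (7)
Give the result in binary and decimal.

Mask = ~(1 << 0) = 1110
Bit 0 of A is 1, so AND-ing with the mask clears it to 0.
  0111
& 1110
------
  0110

Answer: 0110 (6)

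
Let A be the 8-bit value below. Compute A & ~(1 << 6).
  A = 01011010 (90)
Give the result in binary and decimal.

Mask = ~(1 << 6) = 10111111
Bit 6 of A is 1, so AND-ing with the mask clears it to 0.
  01011010
& 10111111
----------
  00011010

Answer: 00011010 (26)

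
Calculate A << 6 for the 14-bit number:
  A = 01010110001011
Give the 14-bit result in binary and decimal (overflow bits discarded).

Shift left by 6: drop the top 6 bit(s), append 6 zero(s) on the right.
  01010110001011  ->  discard [010101], keep [10001011], append 000000
= 10001011000000

Answer: 10001011000000 (8896)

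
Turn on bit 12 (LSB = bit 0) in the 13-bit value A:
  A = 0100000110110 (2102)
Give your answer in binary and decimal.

Mask = 1 << 12 = 1000000000000
Bit 12 of A is 0, so OR-ing with the mask flips it to 1.
  0100000110110
| 1000000000000
---------------
  1100000110110

Answer: 1100000110110 (6198)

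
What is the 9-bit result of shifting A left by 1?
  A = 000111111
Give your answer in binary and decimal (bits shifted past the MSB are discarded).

Shift left by 1: drop the top 1 bit(s), append 1 zero(s) on the right.
  000111111  ->  discard [0], keep [00111111], append 0
= 001111110

Answer: 001111110 (126)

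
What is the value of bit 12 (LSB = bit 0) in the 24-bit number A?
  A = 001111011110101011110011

Bit 12 is the 13th from the right.
  001111011110101011110011
             ^
That bit is 0.

Answer: 0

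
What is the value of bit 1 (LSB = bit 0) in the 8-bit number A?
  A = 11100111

Bit 1 is the 2nd from the right.
  11100111
        ^
That bit is 1.

Answer: 1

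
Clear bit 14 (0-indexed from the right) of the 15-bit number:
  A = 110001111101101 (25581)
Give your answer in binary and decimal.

Mask = ~(1 << 14) = 011111111111111
Bit 14 of A is 1, so AND-ing with the mask clears it to 0.
  110001111101101
& 011111111111111
-----------------
  010001111101101

Answer: 010001111101101 (9197)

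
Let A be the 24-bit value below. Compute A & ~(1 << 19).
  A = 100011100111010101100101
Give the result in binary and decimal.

Mask = ~(1 << 19) = 111101111111111111111111
Bit 19 of A is 1, so AND-ing with the mask clears it to 0.
  100011100111010101100101
& 111101111111111111111111
--------------------------
  100001100111010101100101

Answer: 100001100111010101100101 (8811877)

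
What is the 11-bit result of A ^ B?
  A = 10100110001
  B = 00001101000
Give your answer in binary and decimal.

Apply ^ to each column (1 where bits differ):
  10100110001
^ 00001101000
-------------
  10101011001

Answer: 10101011001 (1369)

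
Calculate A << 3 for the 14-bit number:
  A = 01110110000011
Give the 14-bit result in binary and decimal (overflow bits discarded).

Shift left by 3: drop the top 3 bit(s), append 3 zero(s) on the right.
  01110110000011  ->  discard [011], keep [10110000011], append 000
= 10110000011000

Answer: 10110000011000 (11288)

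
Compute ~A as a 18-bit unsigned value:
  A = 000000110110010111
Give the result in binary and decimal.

Flip each bit (0->1, 1->0):
  000000110110010111
  111111001001101000

Answer: 111111001001101000 (258664)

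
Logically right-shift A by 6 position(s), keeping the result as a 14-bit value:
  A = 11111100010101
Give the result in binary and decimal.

Logical shift right by 6: drop the bottom 6 bit(s), prepend 6 zero(s) on the left.
  11111100010101  ->  keep [11111100], discard [010101], prepend 000000
= 00000011111100

Answer: 00000011111100 (252)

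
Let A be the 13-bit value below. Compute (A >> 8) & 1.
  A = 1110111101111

Bit 8 is the 9th from the right.
  1110111101111
      ^
That bit is 1.

Answer: 1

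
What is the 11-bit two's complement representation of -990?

1. Binary of +990:  01111011110
2. Invert bits:     10000100001
3. Add 1:           10000100010

Answer: 10000100010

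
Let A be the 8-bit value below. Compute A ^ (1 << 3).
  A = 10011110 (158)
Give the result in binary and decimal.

Mask = 1 << 3 = 00001000
Bit 3 of A is 1; XOR with the mask flips it to 0.
  10011110
^ 00001000
----------
  10010110

Answer: 10010110 (150)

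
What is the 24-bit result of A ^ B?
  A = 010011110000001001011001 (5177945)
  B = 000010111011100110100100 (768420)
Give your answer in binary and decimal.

Apply ^ to each column (1 where bits differ):
  010011110000001001011001
^ 000010111011100110100100
--------------------------
  010001001011101111111101

Answer: 010001001011101111111101 (4504573)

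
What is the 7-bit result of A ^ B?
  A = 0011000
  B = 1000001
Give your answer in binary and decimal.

Apply ^ to each column (1 where bits differ):
  0011000
^ 1000001
---------
  1011001

Answer: 1011001 (89)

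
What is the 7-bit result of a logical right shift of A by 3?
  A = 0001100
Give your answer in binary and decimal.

Logical shift right by 3: drop the bottom 3 bit(s), prepend 3 zero(s) on the left.
  0001100  ->  keep [0001], discard [100], prepend 000
= 0000001

Answer: 0000001 (1)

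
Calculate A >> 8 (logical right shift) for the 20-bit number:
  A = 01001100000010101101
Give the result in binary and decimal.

Logical shift right by 8: drop the bottom 8 bit(s), prepend 8 zero(s) on the left.
  01001100000010101101  ->  keep [010011000000], discard [10101101], prepend 00000000
= 00000000010011000000

Answer: 00000000010011000000 (1216)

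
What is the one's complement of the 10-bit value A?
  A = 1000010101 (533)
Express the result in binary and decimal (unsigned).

Flip each bit (0->1, 1->0):
  1000010101
  0111101010

Answer: 0111101010 (490)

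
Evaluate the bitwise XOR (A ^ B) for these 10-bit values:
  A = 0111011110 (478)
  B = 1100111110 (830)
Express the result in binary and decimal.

Apply ^ to each column (1 where bits differ):
  0111011110
^ 1100111110
------------
  1011100000

Answer: 1011100000 (736)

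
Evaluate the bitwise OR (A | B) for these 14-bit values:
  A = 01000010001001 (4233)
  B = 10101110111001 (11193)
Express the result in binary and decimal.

Apply | to each column (1 where either bit is 1):
  01000010001001
| 10101110111001
----------------
  11101110111001

Answer: 11101110111001 (15289)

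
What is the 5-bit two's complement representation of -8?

1. Binary of +8:  01000
2. Invert bits:     10111
3. Add 1:           11000

Answer: 11000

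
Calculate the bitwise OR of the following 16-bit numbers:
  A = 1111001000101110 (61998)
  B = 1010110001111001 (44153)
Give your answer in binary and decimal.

Apply | to each column (1 where either bit is 1):
  1111001000101110
| 1010110001111001
------------------
  1111111001111111

Answer: 1111111001111111 (65151)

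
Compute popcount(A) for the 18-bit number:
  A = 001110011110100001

001110011110100001
1-bits at positions (from bit 0 = LSB): 0, 5, 7, 8, 9, 10, 13, 14, 15
Count = 9

Answer: 9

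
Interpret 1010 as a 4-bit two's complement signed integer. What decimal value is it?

MSB is 1, so the value is negative. Find the magnitude:
1. Invert bits:  0101
2. Add 1:        0110  = 6
3. Apply sign:   -6

Answer: -6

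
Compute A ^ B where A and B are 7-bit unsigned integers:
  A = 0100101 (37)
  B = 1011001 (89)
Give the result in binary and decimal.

Apply ^ to each column (1 where bits differ):
  0100101
^ 1011001
---------
  1111100

Answer: 1111100 (124)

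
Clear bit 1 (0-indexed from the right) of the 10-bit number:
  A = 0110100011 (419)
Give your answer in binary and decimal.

Mask = ~(1 << 1) = 1111111101
Bit 1 of A is 1, so AND-ing with the mask clears it to 0.
  0110100011
& 1111111101
------------
  0110100001

Answer: 0110100001 (417)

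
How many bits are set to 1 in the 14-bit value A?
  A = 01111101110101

01111101110101
1-bits at positions (from bit 0 = LSB): 0, 2, 4, 5, 6, 8, 9, 10, 11, 12
Count = 10

Answer: 10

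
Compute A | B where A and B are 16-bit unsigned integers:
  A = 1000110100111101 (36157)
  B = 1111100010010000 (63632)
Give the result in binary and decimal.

Apply | to each column (1 where either bit is 1):
  1000110100111101
| 1111100010010000
------------------
  1111110110111101

Answer: 1111110110111101 (64957)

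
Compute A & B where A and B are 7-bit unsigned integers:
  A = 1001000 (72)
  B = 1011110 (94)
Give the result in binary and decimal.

Apply & to each column (1 only where both bits are 1):
  1001000
& 1011110
---------
  1001000

Answer: 1001000 (72)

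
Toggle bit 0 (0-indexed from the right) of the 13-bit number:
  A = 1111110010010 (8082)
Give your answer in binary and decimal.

Mask = 1 << 0 = 0000000000001
Bit 0 of A is 0; XOR with the mask flips it to 1.
  1111110010010
^ 0000000000001
---------------
  1111110010011

Answer: 1111110010011 (8083)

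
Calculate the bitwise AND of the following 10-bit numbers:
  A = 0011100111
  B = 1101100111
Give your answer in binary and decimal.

Apply & to each column (1 only where both bits are 1):
  0011100111
& 1101100111
------------
  0001100111

Answer: 0001100111 (103)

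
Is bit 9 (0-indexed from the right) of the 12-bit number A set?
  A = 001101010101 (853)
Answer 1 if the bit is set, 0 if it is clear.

Bit 9 is the 10th from the right.
  001101010101
    ^
That bit is 1.

Answer: 1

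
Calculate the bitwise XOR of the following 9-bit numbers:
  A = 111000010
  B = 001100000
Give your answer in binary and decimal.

Apply ^ to each column (1 where bits differ):
  111000010
^ 001100000
-----------
  110100010

Answer: 110100010 (418)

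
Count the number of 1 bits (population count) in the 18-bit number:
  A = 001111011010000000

001111011010000000
1-bits at positions (from bit 0 = LSB): 7, 9, 10, 12, 13, 14, 15
Count = 7

Answer: 7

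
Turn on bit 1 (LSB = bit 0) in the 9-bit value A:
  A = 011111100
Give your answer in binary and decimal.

Mask = 1 << 1 = 000000010
Bit 1 of A is 0, so OR-ing with the mask flips it to 1.
  011111100
| 000000010
-----------
  011111110

Answer: 011111110 (254)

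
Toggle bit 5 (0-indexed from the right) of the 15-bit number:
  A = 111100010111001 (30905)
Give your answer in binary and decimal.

Mask = 1 << 5 = 000000000100000
Bit 5 of A is 1; XOR with the mask flips it to 0.
  111100010111001
^ 000000000100000
-----------------
  111100010011001

Answer: 111100010011001 (30873)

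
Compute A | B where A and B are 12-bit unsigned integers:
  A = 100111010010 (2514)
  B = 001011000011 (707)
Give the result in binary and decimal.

Apply | to each column (1 where either bit is 1):
  100111010010
| 001011000011
--------------
  101111010011

Answer: 101111010011 (3027)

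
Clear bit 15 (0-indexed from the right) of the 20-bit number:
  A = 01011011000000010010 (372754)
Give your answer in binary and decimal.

Mask = ~(1 << 15) = 11110111111111111111
Bit 15 of A is 1, so AND-ing with the mask clears it to 0.
  01011011000000010010
& 11110111111111111111
----------------------
  01010011000000010010

Answer: 01010011000000010010 (339986)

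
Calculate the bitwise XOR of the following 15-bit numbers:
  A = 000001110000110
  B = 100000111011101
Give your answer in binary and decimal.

Apply ^ to each column (1 where bits differ):
  000001110000110
^ 100000111011101
-----------------
  100001001011011

Answer: 100001001011011 (16987)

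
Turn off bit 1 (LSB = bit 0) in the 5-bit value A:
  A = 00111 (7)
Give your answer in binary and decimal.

Mask = ~(1 << 1) = 11101
Bit 1 of A is 1, so AND-ing with the mask clears it to 0.
  00111
& 11101
-------
  00101

Answer: 00101 (5)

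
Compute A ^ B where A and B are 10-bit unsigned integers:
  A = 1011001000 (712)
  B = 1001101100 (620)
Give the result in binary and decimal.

Apply ^ to each column (1 where bits differ):
  1011001000
^ 1001101100
------------
  0010100100

Answer: 0010100100 (164)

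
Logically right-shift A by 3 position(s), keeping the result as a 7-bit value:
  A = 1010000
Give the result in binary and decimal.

Logical shift right by 3: drop the bottom 3 bit(s), prepend 3 zero(s) on the left.
  1010000  ->  keep [1010], discard [000], prepend 000
= 0001010

Answer: 0001010 (10)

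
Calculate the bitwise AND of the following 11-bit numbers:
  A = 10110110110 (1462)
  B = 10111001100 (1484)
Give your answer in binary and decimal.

Apply & to each column (1 only where both bits are 1):
  10110110110
& 10111001100
-------------
  10110000100

Answer: 10110000100 (1412)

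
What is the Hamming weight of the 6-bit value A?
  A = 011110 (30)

011110
1-bits at positions (from bit 0 = LSB): 1, 2, 3, 4
Count = 4

Answer: 4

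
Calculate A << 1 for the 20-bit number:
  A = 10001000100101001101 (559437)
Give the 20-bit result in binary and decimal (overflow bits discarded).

Shift left by 1: drop the top 1 bit(s), append 1 zero(s) on the right.
  10001000100101001101  ->  discard [1], keep [0001000100101001101], append 0
= 00010001001010011010

Answer: 00010001001010011010 (70298)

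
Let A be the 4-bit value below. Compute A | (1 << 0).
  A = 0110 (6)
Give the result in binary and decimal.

Mask = 1 << 0 = 0001
Bit 0 of A is 0, so OR-ing with the mask flips it to 1.
  0110
| 0001
------
  0111

Answer: 0111 (7)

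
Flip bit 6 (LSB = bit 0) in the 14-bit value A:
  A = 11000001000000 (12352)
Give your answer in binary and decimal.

Mask = 1 << 6 = 00000001000000
Bit 6 of A is 1; XOR with the mask flips it to 0.
  11000001000000
^ 00000001000000
----------------
  11000000000000

Answer: 11000000000000 (12288)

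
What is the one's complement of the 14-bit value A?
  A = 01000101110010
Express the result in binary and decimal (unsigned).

Flip each bit (0->1, 1->0):
  01000101110010
  10111010001101

Answer: 10111010001101 (11917)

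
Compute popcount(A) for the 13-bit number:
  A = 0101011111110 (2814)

0101011111110
1-bits at positions (from bit 0 = LSB): 1, 2, 3, 4, 5, 6, 7, 9, 11
Count = 9

Answer: 9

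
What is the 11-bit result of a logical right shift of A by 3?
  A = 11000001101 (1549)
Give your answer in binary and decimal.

Logical shift right by 3: drop the bottom 3 bit(s), prepend 3 zero(s) on the left.
  11000001101  ->  keep [11000001], discard [101], prepend 000
= 00011000001

Answer: 00011000001 (193)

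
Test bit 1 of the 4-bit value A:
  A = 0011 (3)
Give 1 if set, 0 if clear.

Bit 1 is the 2nd from the right.
  0011
    ^
That bit is 1.

Answer: 1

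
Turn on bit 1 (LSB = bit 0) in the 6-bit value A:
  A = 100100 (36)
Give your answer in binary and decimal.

Mask = 1 << 1 = 000010
Bit 1 of A is 0, so OR-ing with the mask flips it to 1.
  100100
| 000010
--------
  100110

Answer: 100110 (38)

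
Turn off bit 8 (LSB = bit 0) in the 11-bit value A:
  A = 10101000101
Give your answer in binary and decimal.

Mask = ~(1 << 8) = 11011111111
Bit 8 of A is 1, so AND-ing with the mask clears it to 0.
  10101000101
& 11011111111
-------------
  10001000101

Answer: 10001000101 (1093)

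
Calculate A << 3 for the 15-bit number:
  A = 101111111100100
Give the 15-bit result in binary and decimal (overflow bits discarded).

Shift left by 3: drop the top 3 bit(s), append 3 zero(s) on the right.
  101111111100100  ->  discard [101], keep [111111100100], append 000
= 111111100100000

Answer: 111111100100000 (32544)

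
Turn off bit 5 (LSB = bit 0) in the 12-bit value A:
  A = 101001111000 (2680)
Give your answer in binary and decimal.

Mask = ~(1 << 5) = 111111011111
Bit 5 of A is 1, so AND-ing with the mask clears it to 0.
  101001111000
& 111111011111
--------------
  101001011000

Answer: 101001011000 (2648)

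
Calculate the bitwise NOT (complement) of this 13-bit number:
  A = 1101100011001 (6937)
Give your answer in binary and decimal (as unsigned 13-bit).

Flip each bit (0->1, 1->0):
  1101100011001
  0010011100110

Answer: 0010011100110 (1254)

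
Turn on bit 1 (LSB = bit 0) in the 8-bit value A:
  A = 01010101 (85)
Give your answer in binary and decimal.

Mask = 1 << 1 = 00000010
Bit 1 of A is 0, so OR-ing with the mask flips it to 1.
  01010101
| 00000010
----------
  01010111

Answer: 01010111 (87)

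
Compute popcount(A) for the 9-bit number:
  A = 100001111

100001111
1-bits at positions (from bit 0 = LSB): 0, 1, 2, 3, 8
Count = 5

Answer: 5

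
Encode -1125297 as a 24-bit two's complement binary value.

1. Binary of +1125297:  000100010010101110110001
2. Invert bits:     111011101101010001001110
3. Add 1:           111011101101010001001111

Answer: 111011101101010001001111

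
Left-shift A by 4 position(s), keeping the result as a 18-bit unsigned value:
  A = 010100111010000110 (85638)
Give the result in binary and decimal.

Shift left by 4: drop the top 4 bit(s), append 4 zero(s) on the right.
  010100111010000110  ->  discard [0101], keep [00111010000110], append 0000
= 001110100001100000

Answer: 001110100001100000 (59488)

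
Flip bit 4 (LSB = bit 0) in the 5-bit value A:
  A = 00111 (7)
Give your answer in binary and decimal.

Mask = 1 << 4 = 10000
Bit 4 of A is 0; XOR with the mask flips it to 1.
  00111
^ 10000
-------
  10111

Answer: 10111 (23)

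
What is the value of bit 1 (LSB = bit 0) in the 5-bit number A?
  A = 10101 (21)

Bit 1 is the 2nd from the right.
  10101
     ^
That bit is 0.

Answer: 0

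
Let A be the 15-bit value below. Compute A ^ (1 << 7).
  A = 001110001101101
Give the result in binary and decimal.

Mask = 1 << 7 = 000000010000000
Bit 7 of A is 0; XOR with the mask flips it to 1.
  001110001101101
^ 000000010000000
-----------------
  001110011101101

Answer: 001110011101101 (7405)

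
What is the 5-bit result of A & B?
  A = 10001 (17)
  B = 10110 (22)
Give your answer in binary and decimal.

Apply & to each column (1 only where both bits are 1):
  10001
& 10110
-------
  10000

Answer: 10000 (16)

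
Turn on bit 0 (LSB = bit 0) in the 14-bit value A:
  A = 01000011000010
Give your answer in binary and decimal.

Mask = 1 << 0 = 00000000000001
Bit 0 of A is 0, so OR-ing with the mask flips it to 1.
  01000011000010
| 00000000000001
----------------
  01000011000011

Answer: 01000011000011 (4291)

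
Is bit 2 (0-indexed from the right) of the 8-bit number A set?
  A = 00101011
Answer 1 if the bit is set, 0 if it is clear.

Bit 2 is the 3rd from the right.
  00101011
       ^
That bit is 0.

Answer: 0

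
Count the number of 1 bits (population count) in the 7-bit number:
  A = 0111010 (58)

0111010
1-bits at positions (from bit 0 = LSB): 1, 3, 4, 5
Count = 4

Answer: 4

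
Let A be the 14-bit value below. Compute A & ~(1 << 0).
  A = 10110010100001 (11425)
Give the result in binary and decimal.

Mask = ~(1 << 0) = 11111111111110
Bit 0 of A is 1, so AND-ing with the mask clears it to 0.
  10110010100001
& 11111111111110
----------------
  10110010100000

Answer: 10110010100000 (11424)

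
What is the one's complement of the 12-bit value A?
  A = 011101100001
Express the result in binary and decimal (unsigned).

Flip each bit (0->1, 1->0):
  011101100001
  100010011110

Answer: 100010011110 (2206)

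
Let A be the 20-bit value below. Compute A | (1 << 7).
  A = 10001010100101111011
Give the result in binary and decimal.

Mask = 1 << 7 = 00000000000010000000
Bit 7 of A is 0, so OR-ing with the mask flips it to 1.
  10001010100101111011
| 00000000000010000000
----------------------
  10001010100111111011

Answer: 10001010100111111011 (567803)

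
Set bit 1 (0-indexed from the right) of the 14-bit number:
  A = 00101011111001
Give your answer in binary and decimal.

Mask = 1 << 1 = 00000000000010
Bit 1 of A is 0, so OR-ing with the mask flips it to 1.
  00101011111001
| 00000000000010
----------------
  00101011111011

Answer: 00101011111011 (2811)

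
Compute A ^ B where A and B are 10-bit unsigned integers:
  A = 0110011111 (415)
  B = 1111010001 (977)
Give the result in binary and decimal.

Apply ^ to each column (1 where bits differ):
  0110011111
^ 1111010001
------------
  1001001110

Answer: 1001001110 (590)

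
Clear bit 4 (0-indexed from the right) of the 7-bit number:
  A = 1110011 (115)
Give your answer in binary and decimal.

Mask = ~(1 << 4) = 1101111
Bit 4 of A is 1, so AND-ing with the mask clears it to 0.
  1110011
& 1101111
---------
  1100011

Answer: 1100011 (99)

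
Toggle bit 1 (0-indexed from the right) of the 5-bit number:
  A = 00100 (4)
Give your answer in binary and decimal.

Mask = 1 << 1 = 00010
Bit 1 of A is 0; XOR with the mask flips it to 1.
  00100
^ 00010
-------
  00110

Answer: 00110 (6)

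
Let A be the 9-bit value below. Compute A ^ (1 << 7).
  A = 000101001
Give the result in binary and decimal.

Mask = 1 << 7 = 010000000
Bit 7 of A is 0; XOR with the mask flips it to 1.
  000101001
^ 010000000
-----------
  010101001

Answer: 010101001 (169)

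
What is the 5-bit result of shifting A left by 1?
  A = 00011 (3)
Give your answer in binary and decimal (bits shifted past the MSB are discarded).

Shift left by 1: drop the top 1 bit(s), append 1 zero(s) on the right.
  00011  ->  discard [0], keep [0011], append 0
= 00110

Answer: 00110 (6)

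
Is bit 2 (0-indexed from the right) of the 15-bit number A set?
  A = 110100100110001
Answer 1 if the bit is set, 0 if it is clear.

Bit 2 is the 3rd from the right.
  110100100110001
              ^
That bit is 0.

Answer: 0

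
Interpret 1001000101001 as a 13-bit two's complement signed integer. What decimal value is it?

MSB is 1, so the value is negative. Find the magnitude:
1. Invert bits:  0110111010110
2. Add 1:        0110111010111  = 3543
3. Apply sign:   -3543

Answer: -3543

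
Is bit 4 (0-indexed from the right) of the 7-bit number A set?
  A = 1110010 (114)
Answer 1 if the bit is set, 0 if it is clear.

Bit 4 is the 5th from the right.
  1110010
    ^
That bit is 1.

Answer: 1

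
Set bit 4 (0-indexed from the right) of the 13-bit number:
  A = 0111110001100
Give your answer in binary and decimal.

Mask = 1 << 4 = 0000000010000
Bit 4 of A is 0, so OR-ing with the mask flips it to 1.
  0111110001100
| 0000000010000
---------------
  0111110011100

Answer: 0111110011100 (3996)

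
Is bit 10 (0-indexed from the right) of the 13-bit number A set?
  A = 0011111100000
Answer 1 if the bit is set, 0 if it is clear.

Bit 10 is the 11th from the right.
  0011111100000
    ^
That bit is 1.

Answer: 1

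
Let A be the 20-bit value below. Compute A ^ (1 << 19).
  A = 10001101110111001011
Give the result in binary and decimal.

Mask = 1 << 19 = 10000000000000000000
Bit 19 of A is 1; XOR with the mask flips it to 0.
  10001101110111001011
^ 10000000000000000000
----------------------
  00001101110111001011

Answer: 00001101110111001011 (56779)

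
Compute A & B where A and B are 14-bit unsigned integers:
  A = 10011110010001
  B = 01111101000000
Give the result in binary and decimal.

Apply & to each column (1 only where both bits are 1):
  10011110010001
& 01111101000000
----------------
  00011100000000

Answer: 00011100000000 (1792)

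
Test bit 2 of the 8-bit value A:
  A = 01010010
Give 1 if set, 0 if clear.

Bit 2 is the 3rd from the right.
  01010010
       ^
That bit is 0.

Answer: 0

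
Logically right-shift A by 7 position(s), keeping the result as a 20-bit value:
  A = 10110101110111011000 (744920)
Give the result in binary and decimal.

Logical shift right by 7: drop the bottom 7 bit(s), prepend 7 zero(s) on the left.
  10110101110111011000  ->  keep [1011010111011], discard [1011000], prepend 0000000
= 00000001011010111011

Answer: 00000001011010111011 (5819)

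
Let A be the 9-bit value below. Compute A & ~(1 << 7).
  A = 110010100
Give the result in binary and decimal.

Mask = ~(1 << 7) = 101111111
Bit 7 of A is 1, so AND-ing with the mask clears it to 0.
  110010100
& 101111111
-----------
  100010100

Answer: 100010100 (276)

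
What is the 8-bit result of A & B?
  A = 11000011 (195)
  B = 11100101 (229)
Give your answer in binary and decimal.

Apply & to each column (1 only where both bits are 1):
  11000011
& 11100101
----------
  11000001

Answer: 11000001 (193)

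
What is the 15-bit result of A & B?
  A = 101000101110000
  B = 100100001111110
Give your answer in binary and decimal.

Apply & to each column (1 only where both bits are 1):
  101000101110000
& 100100001111110
-----------------
  100000001110000

Answer: 100000001110000 (16496)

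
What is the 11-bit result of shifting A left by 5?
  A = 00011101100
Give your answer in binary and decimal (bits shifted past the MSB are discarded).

Shift left by 5: drop the top 5 bit(s), append 5 zero(s) on the right.
  00011101100  ->  discard [00011], keep [101100], append 00000
= 10110000000

Answer: 10110000000 (1408)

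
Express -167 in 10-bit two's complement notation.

1. Binary of +167:  0010100111
2. Invert bits:     1101011000
3. Add 1:           1101011001

Answer: 1101011001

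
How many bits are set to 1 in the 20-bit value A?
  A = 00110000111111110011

00110000111111110011
1-bits at positions (from bit 0 = LSB): 0, 1, 4, 5, 6, 7, 8, 9, 10, 11, 16, 17
Count = 12

Answer: 12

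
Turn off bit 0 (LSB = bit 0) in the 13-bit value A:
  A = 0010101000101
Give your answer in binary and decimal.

Mask = ~(1 << 0) = 1111111111110
Bit 0 of A is 1, so AND-ing with the mask clears it to 0.
  0010101000101
& 1111111111110
---------------
  0010101000100

Answer: 0010101000100 (1348)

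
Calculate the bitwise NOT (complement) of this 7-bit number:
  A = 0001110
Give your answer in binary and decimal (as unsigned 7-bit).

Flip each bit (0->1, 1->0):
  0001110
  1110001

Answer: 1110001 (113)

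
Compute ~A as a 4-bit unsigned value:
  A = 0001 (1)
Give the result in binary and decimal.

Flip each bit (0->1, 1->0):
  0001
  1110

Answer: 1110 (14)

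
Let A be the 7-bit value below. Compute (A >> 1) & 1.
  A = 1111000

Bit 1 is the 2nd from the right.
  1111000
       ^
That bit is 0.

Answer: 0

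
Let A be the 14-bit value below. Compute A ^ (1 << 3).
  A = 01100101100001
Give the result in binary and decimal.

Mask = 1 << 3 = 00000000001000
Bit 3 of A is 0; XOR with the mask flips it to 1.
  01100101100001
^ 00000000001000
----------------
  01100101101001

Answer: 01100101101001 (6505)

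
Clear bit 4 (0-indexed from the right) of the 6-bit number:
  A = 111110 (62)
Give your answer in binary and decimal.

Mask = ~(1 << 4) = 101111
Bit 4 of A is 1, so AND-ing with the mask clears it to 0.
  111110
& 101111
--------
  101110

Answer: 101110 (46)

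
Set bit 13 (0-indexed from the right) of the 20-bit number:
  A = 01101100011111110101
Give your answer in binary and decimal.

Mask = 1 << 13 = 00000010000000000000
Bit 13 of A is 0, so OR-ing with the mask flips it to 1.
  01101100011111110101
| 00000010000000000000
----------------------
  01101110011111110101

Answer: 01101110011111110101 (452597)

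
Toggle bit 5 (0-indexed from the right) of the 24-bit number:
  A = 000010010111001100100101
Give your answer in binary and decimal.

Mask = 1 << 5 = 000000000000000000100000
Bit 5 of A is 1; XOR with the mask flips it to 0.
  000010010111001100100101
^ 000000000000000000100000
--------------------------
  000010010111001100000101

Answer: 000010010111001100000101 (619269)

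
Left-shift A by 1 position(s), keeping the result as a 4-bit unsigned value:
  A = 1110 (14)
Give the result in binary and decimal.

Shift left by 1: drop the top 1 bit(s), append 1 zero(s) on the right.
  1110  ->  discard [1], keep [110], append 0
= 1100

Answer: 1100 (12)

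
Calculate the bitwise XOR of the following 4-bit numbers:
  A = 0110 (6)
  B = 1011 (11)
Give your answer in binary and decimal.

Apply ^ to each column (1 where bits differ):
  0110
^ 1011
------
  1101

Answer: 1101 (13)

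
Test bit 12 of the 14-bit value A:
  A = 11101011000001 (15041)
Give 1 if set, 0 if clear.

Bit 12 is the 13th from the right.
  11101011000001
   ^
That bit is 1.

Answer: 1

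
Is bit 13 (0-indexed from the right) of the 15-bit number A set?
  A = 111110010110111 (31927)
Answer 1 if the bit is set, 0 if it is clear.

Bit 13 is the 14th from the right.
  111110010110111
   ^
That bit is 1.

Answer: 1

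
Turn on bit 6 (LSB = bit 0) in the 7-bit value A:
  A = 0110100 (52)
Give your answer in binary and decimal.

Mask = 1 << 6 = 1000000
Bit 6 of A is 0, so OR-ing with the mask flips it to 1.
  0110100
| 1000000
---------
  1110100

Answer: 1110100 (116)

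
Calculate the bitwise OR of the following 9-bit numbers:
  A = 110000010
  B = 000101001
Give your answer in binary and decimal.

Apply | to each column (1 where either bit is 1):
  110000010
| 000101001
-----------
  110101011

Answer: 110101011 (427)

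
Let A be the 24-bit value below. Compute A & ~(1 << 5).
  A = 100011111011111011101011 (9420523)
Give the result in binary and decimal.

Mask = ~(1 << 5) = 111111111111111111011111
Bit 5 of A is 1, so AND-ing with the mask clears it to 0.
  100011111011111011101011
& 111111111111111111011111
--------------------------
  100011111011111011001011

Answer: 100011111011111011001011 (9420491)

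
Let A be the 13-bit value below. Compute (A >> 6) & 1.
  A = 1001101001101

Bit 6 is the 7th from the right.
  1001101001101
        ^
That bit is 1.

Answer: 1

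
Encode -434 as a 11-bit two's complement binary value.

1. Binary of +434:  00110110010
2. Invert bits:     11001001101
3. Add 1:           11001001110

Answer: 11001001110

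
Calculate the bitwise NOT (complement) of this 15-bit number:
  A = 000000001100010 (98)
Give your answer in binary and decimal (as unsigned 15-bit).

Flip each bit (0->1, 1->0):
  000000001100010
  111111110011101

Answer: 111111110011101 (32669)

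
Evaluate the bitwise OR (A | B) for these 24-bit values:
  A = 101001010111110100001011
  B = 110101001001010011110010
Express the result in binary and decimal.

Apply | to each column (1 where either bit is 1):
  101001010111110100001011
| 110101001001010011110010
--------------------------
  111101011111110111111011

Answer: 111101011111110111111011 (16121339)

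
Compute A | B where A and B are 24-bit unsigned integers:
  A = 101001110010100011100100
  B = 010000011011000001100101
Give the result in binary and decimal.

Apply | to each column (1 where either bit is 1):
  101001110010100011100100
| 010000011011000001100101
--------------------------
  111001111011100011100101

Answer: 111001111011100011100101 (15186149)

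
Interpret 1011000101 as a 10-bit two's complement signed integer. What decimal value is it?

MSB is 1, so the value is negative. Find the magnitude:
1. Invert bits:  0100111010
2. Add 1:        0100111011  = 315
3. Apply sign:   -315

Answer: -315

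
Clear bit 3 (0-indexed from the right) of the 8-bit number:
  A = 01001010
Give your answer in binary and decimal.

Mask = ~(1 << 3) = 11110111
Bit 3 of A is 1, so AND-ing with the mask clears it to 0.
  01001010
& 11110111
----------
  01000010

Answer: 01000010 (66)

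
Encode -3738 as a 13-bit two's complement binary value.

1. Binary of +3738:  0111010011010
2. Invert bits:     1000101100101
3. Add 1:           1000101100110

Answer: 1000101100110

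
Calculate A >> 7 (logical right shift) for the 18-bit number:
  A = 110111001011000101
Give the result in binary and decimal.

Logical shift right by 7: drop the bottom 7 bit(s), prepend 7 zero(s) on the left.
  110111001011000101  ->  keep [11011100101], discard [1000101], prepend 0000000
= 000000011011100101

Answer: 000000011011100101 (1765)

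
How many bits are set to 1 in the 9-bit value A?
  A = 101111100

101111100
1-bits at positions (from bit 0 = LSB): 2, 3, 4, 5, 6, 8
Count = 6

Answer: 6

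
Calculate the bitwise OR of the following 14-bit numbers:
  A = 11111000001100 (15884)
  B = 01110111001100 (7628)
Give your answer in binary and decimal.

Apply | to each column (1 where either bit is 1):
  11111000001100
| 01110111001100
----------------
  11111111001100

Answer: 11111111001100 (16332)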